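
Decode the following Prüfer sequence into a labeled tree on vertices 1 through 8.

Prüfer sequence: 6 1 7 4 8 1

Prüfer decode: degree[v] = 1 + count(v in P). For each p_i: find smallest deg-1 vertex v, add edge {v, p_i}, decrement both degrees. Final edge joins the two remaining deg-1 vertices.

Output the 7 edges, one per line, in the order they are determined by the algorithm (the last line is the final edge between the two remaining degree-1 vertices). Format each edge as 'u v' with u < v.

Answer: 2 6
1 3
5 7
4 6
4 8
1 7
1 8

Derivation:
Initial degrees: {1:3, 2:1, 3:1, 4:2, 5:1, 6:2, 7:2, 8:2}
Step 1: smallest deg-1 vertex = 2, p_1 = 6. Add edge {2,6}. Now deg[2]=0, deg[6]=1.
Step 2: smallest deg-1 vertex = 3, p_2 = 1. Add edge {1,3}. Now deg[3]=0, deg[1]=2.
Step 3: smallest deg-1 vertex = 5, p_3 = 7. Add edge {5,7}. Now deg[5]=0, deg[7]=1.
Step 4: smallest deg-1 vertex = 6, p_4 = 4. Add edge {4,6}. Now deg[6]=0, deg[4]=1.
Step 5: smallest deg-1 vertex = 4, p_5 = 8. Add edge {4,8}. Now deg[4]=0, deg[8]=1.
Step 6: smallest deg-1 vertex = 7, p_6 = 1. Add edge {1,7}. Now deg[7]=0, deg[1]=1.
Final: two remaining deg-1 vertices are 1, 8. Add edge {1,8}.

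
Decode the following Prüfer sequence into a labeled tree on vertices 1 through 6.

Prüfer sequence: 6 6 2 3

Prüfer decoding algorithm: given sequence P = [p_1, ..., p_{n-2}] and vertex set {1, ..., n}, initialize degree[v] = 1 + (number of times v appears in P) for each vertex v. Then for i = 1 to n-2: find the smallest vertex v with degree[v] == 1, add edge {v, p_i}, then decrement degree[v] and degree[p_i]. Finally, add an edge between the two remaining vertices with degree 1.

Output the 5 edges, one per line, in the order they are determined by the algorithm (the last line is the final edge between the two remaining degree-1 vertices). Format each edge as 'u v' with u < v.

Answer: 1 6
4 6
2 5
2 3
3 6

Derivation:
Initial degrees: {1:1, 2:2, 3:2, 4:1, 5:1, 6:3}
Step 1: smallest deg-1 vertex = 1, p_1 = 6. Add edge {1,6}. Now deg[1]=0, deg[6]=2.
Step 2: smallest deg-1 vertex = 4, p_2 = 6. Add edge {4,6}. Now deg[4]=0, deg[6]=1.
Step 3: smallest deg-1 vertex = 5, p_3 = 2. Add edge {2,5}. Now deg[5]=0, deg[2]=1.
Step 4: smallest deg-1 vertex = 2, p_4 = 3. Add edge {2,3}. Now deg[2]=0, deg[3]=1.
Final: two remaining deg-1 vertices are 3, 6. Add edge {3,6}.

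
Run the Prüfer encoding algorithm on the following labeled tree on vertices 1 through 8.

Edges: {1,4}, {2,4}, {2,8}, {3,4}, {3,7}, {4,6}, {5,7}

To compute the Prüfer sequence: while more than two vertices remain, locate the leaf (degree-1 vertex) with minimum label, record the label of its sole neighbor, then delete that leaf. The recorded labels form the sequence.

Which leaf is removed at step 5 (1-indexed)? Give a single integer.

Answer: 3

Derivation:
Step 1: current leaves = {1,5,6,8}. Remove leaf 1 (neighbor: 4).
Step 2: current leaves = {5,6,8}. Remove leaf 5 (neighbor: 7).
Step 3: current leaves = {6,7,8}. Remove leaf 6 (neighbor: 4).
Step 4: current leaves = {7,8}. Remove leaf 7 (neighbor: 3).
Step 5: current leaves = {3,8}. Remove leaf 3 (neighbor: 4).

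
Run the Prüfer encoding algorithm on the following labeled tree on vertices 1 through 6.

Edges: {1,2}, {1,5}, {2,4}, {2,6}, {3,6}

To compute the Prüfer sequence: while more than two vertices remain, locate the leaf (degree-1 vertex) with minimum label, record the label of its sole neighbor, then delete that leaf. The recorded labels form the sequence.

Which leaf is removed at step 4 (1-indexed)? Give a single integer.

Step 1: current leaves = {3,4,5}. Remove leaf 3 (neighbor: 6).
Step 2: current leaves = {4,5,6}. Remove leaf 4 (neighbor: 2).
Step 3: current leaves = {5,6}. Remove leaf 5 (neighbor: 1).
Step 4: current leaves = {1,6}. Remove leaf 1 (neighbor: 2).

Answer: 1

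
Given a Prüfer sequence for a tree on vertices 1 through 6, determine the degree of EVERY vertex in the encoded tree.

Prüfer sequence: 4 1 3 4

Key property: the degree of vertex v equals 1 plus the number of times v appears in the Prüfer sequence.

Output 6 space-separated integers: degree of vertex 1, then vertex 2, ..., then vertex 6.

p_1 = 4: count[4] becomes 1
p_2 = 1: count[1] becomes 1
p_3 = 3: count[3] becomes 1
p_4 = 4: count[4] becomes 2
Degrees (1 + count): deg[1]=1+1=2, deg[2]=1+0=1, deg[3]=1+1=2, deg[4]=1+2=3, deg[5]=1+0=1, deg[6]=1+0=1

Answer: 2 1 2 3 1 1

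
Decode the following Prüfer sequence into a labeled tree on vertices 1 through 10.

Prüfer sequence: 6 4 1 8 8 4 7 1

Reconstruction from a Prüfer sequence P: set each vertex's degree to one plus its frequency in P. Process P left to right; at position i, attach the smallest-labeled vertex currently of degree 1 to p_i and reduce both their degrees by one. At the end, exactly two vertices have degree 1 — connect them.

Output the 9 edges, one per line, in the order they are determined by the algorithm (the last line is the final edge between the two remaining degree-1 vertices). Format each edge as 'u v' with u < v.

Answer: 2 6
3 4
1 5
6 8
8 9
4 8
4 7
1 7
1 10

Derivation:
Initial degrees: {1:3, 2:1, 3:1, 4:3, 5:1, 6:2, 7:2, 8:3, 9:1, 10:1}
Step 1: smallest deg-1 vertex = 2, p_1 = 6. Add edge {2,6}. Now deg[2]=0, deg[6]=1.
Step 2: smallest deg-1 vertex = 3, p_2 = 4. Add edge {3,4}. Now deg[3]=0, deg[4]=2.
Step 3: smallest deg-1 vertex = 5, p_3 = 1. Add edge {1,5}. Now deg[5]=0, deg[1]=2.
Step 4: smallest deg-1 vertex = 6, p_4 = 8. Add edge {6,8}. Now deg[6]=0, deg[8]=2.
Step 5: smallest deg-1 vertex = 9, p_5 = 8. Add edge {8,9}. Now deg[9]=0, deg[8]=1.
Step 6: smallest deg-1 vertex = 8, p_6 = 4. Add edge {4,8}. Now deg[8]=0, deg[4]=1.
Step 7: smallest deg-1 vertex = 4, p_7 = 7. Add edge {4,7}. Now deg[4]=0, deg[7]=1.
Step 8: smallest deg-1 vertex = 7, p_8 = 1. Add edge {1,7}. Now deg[7]=0, deg[1]=1.
Final: two remaining deg-1 vertices are 1, 10. Add edge {1,10}.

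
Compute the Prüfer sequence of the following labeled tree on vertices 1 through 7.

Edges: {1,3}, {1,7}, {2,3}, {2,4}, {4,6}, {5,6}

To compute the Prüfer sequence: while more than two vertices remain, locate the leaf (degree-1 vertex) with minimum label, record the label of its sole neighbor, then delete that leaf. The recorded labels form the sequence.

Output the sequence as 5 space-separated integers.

Step 1: leaves = {5,7}. Remove smallest leaf 5, emit neighbor 6.
Step 2: leaves = {6,7}. Remove smallest leaf 6, emit neighbor 4.
Step 3: leaves = {4,7}. Remove smallest leaf 4, emit neighbor 2.
Step 4: leaves = {2,7}. Remove smallest leaf 2, emit neighbor 3.
Step 5: leaves = {3,7}. Remove smallest leaf 3, emit neighbor 1.
Done: 2 vertices remain (1, 7). Sequence = [6 4 2 3 1]

Answer: 6 4 2 3 1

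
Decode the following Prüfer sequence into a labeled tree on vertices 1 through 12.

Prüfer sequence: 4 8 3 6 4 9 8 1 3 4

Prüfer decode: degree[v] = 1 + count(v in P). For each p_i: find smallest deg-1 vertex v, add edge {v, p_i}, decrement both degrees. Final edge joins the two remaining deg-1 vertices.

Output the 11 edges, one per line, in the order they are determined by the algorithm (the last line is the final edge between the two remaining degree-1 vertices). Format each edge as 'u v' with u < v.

Initial degrees: {1:2, 2:1, 3:3, 4:4, 5:1, 6:2, 7:1, 8:3, 9:2, 10:1, 11:1, 12:1}
Step 1: smallest deg-1 vertex = 2, p_1 = 4. Add edge {2,4}. Now deg[2]=0, deg[4]=3.
Step 2: smallest deg-1 vertex = 5, p_2 = 8. Add edge {5,8}. Now deg[5]=0, deg[8]=2.
Step 3: smallest deg-1 vertex = 7, p_3 = 3. Add edge {3,7}. Now deg[7]=0, deg[3]=2.
Step 4: smallest deg-1 vertex = 10, p_4 = 6. Add edge {6,10}. Now deg[10]=0, deg[6]=1.
Step 5: smallest deg-1 vertex = 6, p_5 = 4. Add edge {4,6}. Now deg[6]=0, deg[4]=2.
Step 6: smallest deg-1 vertex = 11, p_6 = 9. Add edge {9,11}. Now deg[11]=0, deg[9]=1.
Step 7: smallest deg-1 vertex = 9, p_7 = 8. Add edge {8,9}. Now deg[9]=0, deg[8]=1.
Step 8: smallest deg-1 vertex = 8, p_8 = 1. Add edge {1,8}. Now deg[8]=0, deg[1]=1.
Step 9: smallest deg-1 vertex = 1, p_9 = 3. Add edge {1,3}. Now deg[1]=0, deg[3]=1.
Step 10: smallest deg-1 vertex = 3, p_10 = 4. Add edge {3,4}. Now deg[3]=0, deg[4]=1.
Final: two remaining deg-1 vertices are 4, 12. Add edge {4,12}.

Answer: 2 4
5 8
3 7
6 10
4 6
9 11
8 9
1 8
1 3
3 4
4 12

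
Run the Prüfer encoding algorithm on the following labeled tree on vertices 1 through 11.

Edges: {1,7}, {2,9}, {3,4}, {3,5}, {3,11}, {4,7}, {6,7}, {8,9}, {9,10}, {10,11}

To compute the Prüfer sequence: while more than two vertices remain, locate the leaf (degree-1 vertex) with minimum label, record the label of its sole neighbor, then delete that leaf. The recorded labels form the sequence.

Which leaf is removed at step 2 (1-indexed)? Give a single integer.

Answer: 2

Derivation:
Step 1: current leaves = {1,2,5,6,8}. Remove leaf 1 (neighbor: 7).
Step 2: current leaves = {2,5,6,8}. Remove leaf 2 (neighbor: 9).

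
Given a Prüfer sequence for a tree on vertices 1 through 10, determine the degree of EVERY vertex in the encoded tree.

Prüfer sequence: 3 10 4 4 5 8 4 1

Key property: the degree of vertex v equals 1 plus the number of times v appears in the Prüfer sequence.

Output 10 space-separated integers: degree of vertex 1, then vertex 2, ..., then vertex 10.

Answer: 2 1 2 4 2 1 1 2 1 2

Derivation:
p_1 = 3: count[3] becomes 1
p_2 = 10: count[10] becomes 1
p_3 = 4: count[4] becomes 1
p_4 = 4: count[4] becomes 2
p_5 = 5: count[5] becomes 1
p_6 = 8: count[8] becomes 1
p_7 = 4: count[4] becomes 3
p_8 = 1: count[1] becomes 1
Degrees (1 + count): deg[1]=1+1=2, deg[2]=1+0=1, deg[3]=1+1=2, deg[4]=1+3=4, deg[5]=1+1=2, deg[6]=1+0=1, deg[7]=1+0=1, deg[8]=1+1=2, deg[9]=1+0=1, deg[10]=1+1=2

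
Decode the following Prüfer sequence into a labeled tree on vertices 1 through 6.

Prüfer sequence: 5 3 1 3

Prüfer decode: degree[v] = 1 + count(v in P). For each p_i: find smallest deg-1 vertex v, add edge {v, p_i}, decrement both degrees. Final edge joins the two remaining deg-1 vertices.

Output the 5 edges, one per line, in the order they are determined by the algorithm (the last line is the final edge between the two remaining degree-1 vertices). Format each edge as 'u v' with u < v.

Initial degrees: {1:2, 2:1, 3:3, 4:1, 5:2, 6:1}
Step 1: smallest deg-1 vertex = 2, p_1 = 5. Add edge {2,5}. Now deg[2]=0, deg[5]=1.
Step 2: smallest deg-1 vertex = 4, p_2 = 3. Add edge {3,4}. Now deg[4]=0, deg[3]=2.
Step 3: smallest deg-1 vertex = 5, p_3 = 1. Add edge {1,5}. Now deg[5]=0, deg[1]=1.
Step 4: smallest deg-1 vertex = 1, p_4 = 3. Add edge {1,3}. Now deg[1]=0, deg[3]=1.
Final: two remaining deg-1 vertices are 3, 6. Add edge {3,6}.

Answer: 2 5
3 4
1 5
1 3
3 6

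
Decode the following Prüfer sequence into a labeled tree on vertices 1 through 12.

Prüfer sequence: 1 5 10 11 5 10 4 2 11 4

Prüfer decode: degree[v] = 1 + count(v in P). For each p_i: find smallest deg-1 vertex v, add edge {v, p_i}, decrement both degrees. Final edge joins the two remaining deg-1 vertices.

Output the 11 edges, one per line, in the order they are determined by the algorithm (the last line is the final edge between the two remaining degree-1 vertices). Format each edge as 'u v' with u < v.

Answer: 1 3
1 5
6 10
7 11
5 8
5 10
4 9
2 10
2 11
4 11
4 12

Derivation:
Initial degrees: {1:2, 2:2, 3:1, 4:3, 5:3, 6:1, 7:1, 8:1, 9:1, 10:3, 11:3, 12:1}
Step 1: smallest deg-1 vertex = 3, p_1 = 1. Add edge {1,3}. Now deg[3]=0, deg[1]=1.
Step 2: smallest deg-1 vertex = 1, p_2 = 5. Add edge {1,5}. Now deg[1]=0, deg[5]=2.
Step 3: smallest deg-1 vertex = 6, p_3 = 10. Add edge {6,10}. Now deg[6]=0, deg[10]=2.
Step 4: smallest deg-1 vertex = 7, p_4 = 11. Add edge {7,11}. Now deg[7]=0, deg[11]=2.
Step 5: smallest deg-1 vertex = 8, p_5 = 5. Add edge {5,8}. Now deg[8]=0, deg[5]=1.
Step 6: smallest deg-1 vertex = 5, p_6 = 10. Add edge {5,10}. Now deg[5]=0, deg[10]=1.
Step 7: smallest deg-1 vertex = 9, p_7 = 4. Add edge {4,9}. Now deg[9]=0, deg[4]=2.
Step 8: smallest deg-1 vertex = 10, p_8 = 2. Add edge {2,10}. Now deg[10]=0, deg[2]=1.
Step 9: smallest deg-1 vertex = 2, p_9 = 11. Add edge {2,11}. Now deg[2]=0, deg[11]=1.
Step 10: smallest deg-1 vertex = 11, p_10 = 4. Add edge {4,11}. Now deg[11]=0, deg[4]=1.
Final: two remaining deg-1 vertices are 4, 12. Add edge {4,12}.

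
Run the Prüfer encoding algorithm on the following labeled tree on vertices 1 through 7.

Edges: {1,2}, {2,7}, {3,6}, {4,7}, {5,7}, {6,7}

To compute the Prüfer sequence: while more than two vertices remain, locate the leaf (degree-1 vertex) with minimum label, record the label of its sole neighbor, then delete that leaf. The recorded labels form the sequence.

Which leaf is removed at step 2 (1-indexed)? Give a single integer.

Answer: 2

Derivation:
Step 1: current leaves = {1,3,4,5}. Remove leaf 1 (neighbor: 2).
Step 2: current leaves = {2,3,4,5}. Remove leaf 2 (neighbor: 7).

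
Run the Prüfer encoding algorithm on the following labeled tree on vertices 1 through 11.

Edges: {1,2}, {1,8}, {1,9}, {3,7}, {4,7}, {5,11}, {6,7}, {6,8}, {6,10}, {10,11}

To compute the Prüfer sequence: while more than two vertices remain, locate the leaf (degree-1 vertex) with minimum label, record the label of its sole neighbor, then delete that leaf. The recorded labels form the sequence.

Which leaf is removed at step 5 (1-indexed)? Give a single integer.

Step 1: current leaves = {2,3,4,5,9}. Remove leaf 2 (neighbor: 1).
Step 2: current leaves = {3,4,5,9}. Remove leaf 3 (neighbor: 7).
Step 3: current leaves = {4,5,9}. Remove leaf 4 (neighbor: 7).
Step 4: current leaves = {5,7,9}. Remove leaf 5 (neighbor: 11).
Step 5: current leaves = {7,9,11}. Remove leaf 7 (neighbor: 6).

Answer: 7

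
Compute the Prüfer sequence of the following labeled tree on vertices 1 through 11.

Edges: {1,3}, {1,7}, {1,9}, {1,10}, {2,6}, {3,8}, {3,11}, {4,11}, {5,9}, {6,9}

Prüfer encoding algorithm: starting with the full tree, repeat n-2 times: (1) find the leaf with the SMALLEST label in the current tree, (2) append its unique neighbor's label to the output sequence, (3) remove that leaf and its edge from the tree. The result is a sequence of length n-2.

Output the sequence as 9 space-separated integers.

Answer: 6 11 9 9 1 3 1 1 3

Derivation:
Step 1: leaves = {2,4,5,7,8,10}. Remove smallest leaf 2, emit neighbor 6.
Step 2: leaves = {4,5,6,7,8,10}. Remove smallest leaf 4, emit neighbor 11.
Step 3: leaves = {5,6,7,8,10,11}. Remove smallest leaf 5, emit neighbor 9.
Step 4: leaves = {6,7,8,10,11}. Remove smallest leaf 6, emit neighbor 9.
Step 5: leaves = {7,8,9,10,11}. Remove smallest leaf 7, emit neighbor 1.
Step 6: leaves = {8,9,10,11}. Remove smallest leaf 8, emit neighbor 3.
Step 7: leaves = {9,10,11}. Remove smallest leaf 9, emit neighbor 1.
Step 8: leaves = {10,11}. Remove smallest leaf 10, emit neighbor 1.
Step 9: leaves = {1,11}. Remove smallest leaf 1, emit neighbor 3.
Done: 2 vertices remain (3, 11). Sequence = [6 11 9 9 1 3 1 1 3]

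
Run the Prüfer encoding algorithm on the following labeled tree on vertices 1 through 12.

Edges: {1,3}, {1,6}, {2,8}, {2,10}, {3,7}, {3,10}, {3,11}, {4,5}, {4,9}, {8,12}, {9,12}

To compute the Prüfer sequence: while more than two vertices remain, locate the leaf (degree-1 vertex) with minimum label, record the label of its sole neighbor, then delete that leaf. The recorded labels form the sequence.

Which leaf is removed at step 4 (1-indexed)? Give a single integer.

Step 1: current leaves = {5,6,7,11}. Remove leaf 5 (neighbor: 4).
Step 2: current leaves = {4,6,7,11}. Remove leaf 4 (neighbor: 9).
Step 3: current leaves = {6,7,9,11}. Remove leaf 6 (neighbor: 1).
Step 4: current leaves = {1,7,9,11}. Remove leaf 1 (neighbor: 3).

Answer: 1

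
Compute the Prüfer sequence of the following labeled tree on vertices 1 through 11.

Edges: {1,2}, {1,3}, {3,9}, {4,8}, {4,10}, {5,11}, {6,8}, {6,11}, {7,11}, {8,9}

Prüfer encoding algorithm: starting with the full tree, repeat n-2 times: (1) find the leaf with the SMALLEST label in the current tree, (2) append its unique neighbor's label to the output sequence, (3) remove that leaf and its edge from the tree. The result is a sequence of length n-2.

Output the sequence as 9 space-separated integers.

Step 1: leaves = {2,5,7,10}. Remove smallest leaf 2, emit neighbor 1.
Step 2: leaves = {1,5,7,10}. Remove smallest leaf 1, emit neighbor 3.
Step 3: leaves = {3,5,7,10}. Remove smallest leaf 3, emit neighbor 9.
Step 4: leaves = {5,7,9,10}. Remove smallest leaf 5, emit neighbor 11.
Step 5: leaves = {7,9,10}. Remove smallest leaf 7, emit neighbor 11.
Step 6: leaves = {9,10,11}. Remove smallest leaf 9, emit neighbor 8.
Step 7: leaves = {10,11}. Remove smallest leaf 10, emit neighbor 4.
Step 8: leaves = {4,11}. Remove smallest leaf 4, emit neighbor 8.
Step 9: leaves = {8,11}. Remove smallest leaf 8, emit neighbor 6.
Done: 2 vertices remain (6, 11). Sequence = [1 3 9 11 11 8 4 8 6]

Answer: 1 3 9 11 11 8 4 8 6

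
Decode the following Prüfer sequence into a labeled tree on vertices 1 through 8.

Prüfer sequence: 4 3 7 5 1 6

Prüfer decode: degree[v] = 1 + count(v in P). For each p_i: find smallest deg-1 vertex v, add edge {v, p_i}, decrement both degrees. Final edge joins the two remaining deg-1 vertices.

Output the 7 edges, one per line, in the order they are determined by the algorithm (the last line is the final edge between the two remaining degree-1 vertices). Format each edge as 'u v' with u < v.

Answer: 2 4
3 4
3 7
5 7
1 5
1 6
6 8

Derivation:
Initial degrees: {1:2, 2:1, 3:2, 4:2, 5:2, 6:2, 7:2, 8:1}
Step 1: smallest deg-1 vertex = 2, p_1 = 4. Add edge {2,4}. Now deg[2]=0, deg[4]=1.
Step 2: smallest deg-1 vertex = 4, p_2 = 3. Add edge {3,4}. Now deg[4]=0, deg[3]=1.
Step 3: smallest deg-1 vertex = 3, p_3 = 7. Add edge {3,7}. Now deg[3]=0, deg[7]=1.
Step 4: smallest deg-1 vertex = 7, p_4 = 5. Add edge {5,7}. Now deg[7]=0, deg[5]=1.
Step 5: smallest deg-1 vertex = 5, p_5 = 1. Add edge {1,5}. Now deg[5]=0, deg[1]=1.
Step 6: smallest deg-1 vertex = 1, p_6 = 6. Add edge {1,6}. Now deg[1]=0, deg[6]=1.
Final: two remaining deg-1 vertices are 6, 8. Add edge {6,8}.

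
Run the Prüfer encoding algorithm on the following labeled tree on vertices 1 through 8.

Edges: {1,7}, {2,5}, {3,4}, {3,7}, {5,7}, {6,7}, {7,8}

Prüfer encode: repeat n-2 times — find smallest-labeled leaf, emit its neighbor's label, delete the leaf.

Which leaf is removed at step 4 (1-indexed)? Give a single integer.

Answer: 3

Derivation:
Step 1: current leaves = {1,2,4,6,8}. Remove leaf 1 (neighbor: 7).
Step 2: current leaves = {2,4,6,8}. Remove leaf 2 (neighbor: 5).
Step 3: current leaves = {4,5,6,8}. Remove leaf 4 (neighbor: 3).
Step 4: current leaves = {3,5,6,8}. Remove leaf 3 (neighbor: 7).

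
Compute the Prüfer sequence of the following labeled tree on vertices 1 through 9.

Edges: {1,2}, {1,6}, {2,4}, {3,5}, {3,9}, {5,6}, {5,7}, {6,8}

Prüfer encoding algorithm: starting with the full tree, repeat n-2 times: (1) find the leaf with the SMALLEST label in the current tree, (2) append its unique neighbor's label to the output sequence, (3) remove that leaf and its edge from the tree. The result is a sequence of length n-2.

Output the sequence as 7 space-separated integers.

Answer: 2 1 6 5 6 5 3

Derivation:
Step 1: leaves = {4,7,8,9}. Remove smallest leaf 4, emit neighbor 2.
Step 2: leaves = {2,7,8,9}. Remove smallest leaf 2, emit neighbor 1.
Step 3: leaves = {1,7,8,9}. Remove smallest leaf 1, emit neighbor 6.
Step 4: leaves = {7,8,9}. Remove smallest leaf 7, emit neighbor 5.
Step 5: leaves = {8,9}. Remove smallest leaf 8, emit neighbor 6.
Step 6: leaves = {6,9}. Remove smallest leaf 6, emit neighbor 5.
Step 7: leaves = {5,9}. Remove smallest leaf 5, emit neighbor 3.
Done: 2 vertices remain (3, 9). Sequence = [2 1 6 5 6 5 3]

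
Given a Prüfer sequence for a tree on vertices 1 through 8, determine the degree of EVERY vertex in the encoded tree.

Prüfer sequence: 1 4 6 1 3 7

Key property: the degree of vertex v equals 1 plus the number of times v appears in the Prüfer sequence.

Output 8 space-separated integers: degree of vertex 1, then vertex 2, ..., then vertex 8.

Answer: 3 1 2 2 1 2 2 1

Derivation:
p_1 = 1: count[1] becomes 1
p_2 = 4: count[4] becomes 1
p_3 = 6: count[6] becomes 1
p_4 = 1: count[1] becomes 2
p_5 = 3: count[3] becomes 1
p_6 = 7: count[7] becomes 1
Degrees (1 + count): deg[1]=1+2=3, deg[2]=1+0=1, deg[3]=1+1=2, deg[4]=1+1=2, deg[5]=1+0=1, deg[6]=1+1=2, deg[7]=1+1=2, deg[8]=1+0=1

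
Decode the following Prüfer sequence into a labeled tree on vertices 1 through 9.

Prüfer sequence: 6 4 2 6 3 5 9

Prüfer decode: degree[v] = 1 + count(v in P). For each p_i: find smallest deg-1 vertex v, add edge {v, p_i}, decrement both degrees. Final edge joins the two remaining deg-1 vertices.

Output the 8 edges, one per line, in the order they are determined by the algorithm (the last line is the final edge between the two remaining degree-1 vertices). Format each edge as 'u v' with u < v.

Initial degrees: {1:1, 2:2, 3:2, 4:2, 5:2, 6:3, 7:1, 8:1, 9:2}
Step 1: smallest deg-1 vertex = 1, p_1 = 6. Add edge {1,6}. Now deg[1]=0, deg[6]=2.
Step 2: smallest deg-1 vertex = 7, p_2 = 4. Add edge {4,7}. Now deg[7]=0, deg[4]=1.
Step 3: smallest deg-1 vertex = 4, p_3 = 2. Add edge {2,4}. Now deg[4]=0, deg[2]=1.
Step 4: smallest deg-1 vertex = 2, p_4 = 6. Add edge {2,6}. Now deg[2]=0, deg[6]=1.
Step 5: smallest deg-1 vertex = 6, p_5 = 3. Add edge {3,6}. Now deg[6]=0, deg[3]=1.
Step 6: smallest deg-1 vertex = 3, p_6 = 5. Add edge {3,5}. Now deg[3]=0, deg[5]=1.
Step 7: smallest deg-1 vertex = 5, p_7 = 9. Add edge {5,9}. Now deg[5]=0, deg[9]=1.
Final: two remaining deg-1 vertices are 8, 9. Add edge {8,9}.

Answer: 1 6
4 7
2 4
2 6
3 6
3 5
5 9
8 9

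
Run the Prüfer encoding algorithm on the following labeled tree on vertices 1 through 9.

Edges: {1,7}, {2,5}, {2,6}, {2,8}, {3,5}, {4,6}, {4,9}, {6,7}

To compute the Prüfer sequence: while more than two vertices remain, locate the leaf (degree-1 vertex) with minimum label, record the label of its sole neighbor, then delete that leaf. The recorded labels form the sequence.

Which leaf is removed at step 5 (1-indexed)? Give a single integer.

Answer: 8

Derivation:
Step 1: current leaves = {1,3,8,9}. Remove leaf 1 (neighbor: 7).
Step 2: current leaves = {3,7,8,9}. Remove leaf 3 (neighbor: 5).
Step 3: current leaves = {5,7,8,9}. Remove leaf 5 (neighbor: 2).
Step 4: current leaves = {7,8,9}. Remove leaf 7 (neighbor: 6).
Step 5: current leaves = {8,9}. Remove leaf 8 (neighbor: 2).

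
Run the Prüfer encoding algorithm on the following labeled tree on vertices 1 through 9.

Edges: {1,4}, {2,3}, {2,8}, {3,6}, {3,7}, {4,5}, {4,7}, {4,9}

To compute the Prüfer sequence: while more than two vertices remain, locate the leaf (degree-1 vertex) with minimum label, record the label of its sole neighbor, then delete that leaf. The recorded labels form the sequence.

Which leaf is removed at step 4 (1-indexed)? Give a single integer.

Step 1: current leaves = {1,5,6,8,9}. Remove leaf 1 (neighbor: 4).
Step 2: current leaves = {5,6,8,9}. Remove leaf 5 (neighbor: 4).
Step 3: current leaves = {6,8,9}. Remove leaf 6 (neighbor: 3).
Step 4: current leaves = {8,9}. Remove leaf 8 (neighbor: 2).

Answer: 8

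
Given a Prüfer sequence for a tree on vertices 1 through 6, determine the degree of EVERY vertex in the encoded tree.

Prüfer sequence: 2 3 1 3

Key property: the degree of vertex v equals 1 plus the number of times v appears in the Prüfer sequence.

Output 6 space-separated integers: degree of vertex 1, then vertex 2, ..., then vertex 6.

p_1 = 2: count[2] becomes 1
p_2 = 3: count[3] becomes 1
p_3 = 1: count[1] becomes 1
p_4 = 3: count[3] becomes 2
Degrees (1 + count): deg[1]=1+1=2, deg[2]=1+1=2, deg[3]=1+2=3, deg[4]=1+0=1, deg[5]=1+0=1, deg[6]=1+0=1

Answer: 2 2 3 1 1 1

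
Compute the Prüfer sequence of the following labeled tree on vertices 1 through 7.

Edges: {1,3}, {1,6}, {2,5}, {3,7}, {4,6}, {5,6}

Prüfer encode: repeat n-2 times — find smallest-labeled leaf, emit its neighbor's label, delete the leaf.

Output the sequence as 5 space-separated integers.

Step 1: leaves = {2,4,7}. Remove smallest leaf 2, emit neighbor 5.
Step 2: leaves = {4,5,7}. Remove smallest leaf 4, emit neighbor 6.
Step 3: leaves = {5,7}. Remove smallest leaf 5, emit neighbor 6.
Step 4: leaves = {6,7}. Remove smallest leaf 6, emit neighbor 1.
Step 5: leaves = {1,7}. Remove smallest leaf 1, emit neighbor 3.
Done: 2 vertices remain (3, 7). Sequence = [5 6 6 1 3]

Answer: 5 6 6 1 3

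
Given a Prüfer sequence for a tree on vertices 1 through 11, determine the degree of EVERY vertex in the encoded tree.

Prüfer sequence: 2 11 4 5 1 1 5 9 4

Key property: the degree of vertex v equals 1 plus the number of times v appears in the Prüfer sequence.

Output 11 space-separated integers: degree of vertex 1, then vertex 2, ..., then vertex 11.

p_1 = 2: count[2] becomes 1
p_2 = 11: count[11] becomes 1
p_3 = 4: count[4] becomes 1
p_4 = 5: count[5] becomes 1
p_5 = 1: count[1] becomes 1
p_6 = 1: count[1] becomes 2
p_7 = 5: count[5] becomes 2
p_8 = 9: count[9] becomes 1
p_9 = 4: count[4] becomes 2
Degrees (1 + count): deg[1]=1+2=3, deg[2]=1+1=2, deg[3]=1+0=1, deg[4]=1+2=3, deg[5]=1+2=3, deg[6]=1+0=1, deg[7]=1+0=1, deg[8]=1+0=1, deg[9]=1+1=2, deg[10]=1+0=1, deg[11]=1+1=2

Answer: 3 2 1 3 3 1 1 1 2 1 2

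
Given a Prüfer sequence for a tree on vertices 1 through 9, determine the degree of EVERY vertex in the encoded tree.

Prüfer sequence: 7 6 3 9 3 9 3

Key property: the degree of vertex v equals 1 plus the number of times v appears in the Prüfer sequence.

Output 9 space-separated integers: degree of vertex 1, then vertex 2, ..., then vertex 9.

Answer: 1 1 4 1 1 2 2 1 3

Derivation:
p_1 = 7: count[7] becomes 1
p_2 = 6: count[6] becomes 1
p_3 = 3: count[3] becomes 1
p_4 = 9: count[9] becomes 1
p_5 = 3: count[3] becomes 2
p_6 = 9: count[9] becomes 2
p_7 = 3: count[3] becomes 3
Degrees (1 + count): deg[1]=1+0=1, deg[2]=1+0=1, deg[3]=1+3=4, deg[4]=1+0=1, deg[5]=1+0=1, deg[6]=1+1=2, deg[7]=1+1=2, deg[8]=1+0=1, deg[9]=1+2=3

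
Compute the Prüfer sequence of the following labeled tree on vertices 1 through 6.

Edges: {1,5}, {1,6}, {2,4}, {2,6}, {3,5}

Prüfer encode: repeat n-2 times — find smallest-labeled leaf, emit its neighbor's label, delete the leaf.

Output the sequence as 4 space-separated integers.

Step 1: leaves = {3,4}. Remove smallest leaf 3, emit neighbor 5.
Step 2: leaves = {4,5}. Remove smallest leaf 4, emit neighbor 2.
Step 3: leaves = {2,5}. Remove smallest leaf 2, emit neighbor 6.
Step 4: leaves = {5,6}. Remove smallest leaf 5, emit neighbor 1.
Done: 2 vertices remain (1, 6). Sequence = [5 2 6 1]

Answer: 5 2 6 1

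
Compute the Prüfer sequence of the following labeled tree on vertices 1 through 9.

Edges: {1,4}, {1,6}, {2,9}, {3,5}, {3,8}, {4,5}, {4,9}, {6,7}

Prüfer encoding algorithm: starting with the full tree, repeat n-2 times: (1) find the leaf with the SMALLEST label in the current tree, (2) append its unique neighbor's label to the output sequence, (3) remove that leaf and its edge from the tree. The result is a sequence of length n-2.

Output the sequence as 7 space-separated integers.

Answer: 9 6 1 4 3 5 4

Derivation:
Step 1: leaves = {2,7,8}. Remove smallest leaf 2, emit neighbor 9.
Step 2: leaves = {7,8,9}. Remove smallest leaf 7, emit neighbor 6.
Step 3: leaves = {6,8,9}. Remove smallest leaf 6, emit neighbor 1.
Step 4: leaves = {1,8,9}. Remove smallest leaf 1, emit neighbor 4.
Step 5: leaves = {8,9}. Remove smallest leaf 8, emit neighbor 3.
Step 6: leaves = {3,9}. Remove smallest leaf 3, emit neighbor 5.
Step 7: leaves = {5,9}. Remove smallest leaf 5, emit neighbor 4.
Done: 2 vertices remain (4, 9). Sequence = [9 6 1 4 3 5 4]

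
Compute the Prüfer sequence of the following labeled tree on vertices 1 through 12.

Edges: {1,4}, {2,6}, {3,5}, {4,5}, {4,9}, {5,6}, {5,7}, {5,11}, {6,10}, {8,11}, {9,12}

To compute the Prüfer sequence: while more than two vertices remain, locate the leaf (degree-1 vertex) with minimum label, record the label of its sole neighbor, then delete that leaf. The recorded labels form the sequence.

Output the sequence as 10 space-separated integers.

Answer: 4 6 5 5 11 6 5 5 4 9

Derivation:
Step 1: leaves = {1,2,3,7,8,10,12}. Remove smallest leaf 1, emit neighbor 4.
Step 2: leaves = {2,3,7,8,10,12}. Remove smallest leaf 2, emit neighbor 6.
Step 3: leaves = {3,7,8,10,12}. Remove smallest leaf 3, emit neighbor 5.
Step 4: leaves = {7,8,10,12}. Remove smallest leaf 7, emit neighbor 5.
Step 5: leaves = {8,10,12}. Remove smallest leaf 8, emit neighbor 11.
Step 6: leaves = {10,11,12}. Remove smallest leaf 10, emit neighbor 6.
Step 7: leaves = {6,11,12}. Remove smallest leaf 6, emit neighbor 5.
Step 8: leaves = {11,12}. Remove smallest leaf 11, emit neighbor 5.
Step 9: leaves = {5,12}. Remove smallest leaf 5, emit neighbor 4.
Step 10: leaves = {4,12}. Remove smallest leaf 4, emit neighbor 9.
Done: 2 vertices remain (9, 12). Sequence = [4 6 5 5 11 6 5 5 4 9]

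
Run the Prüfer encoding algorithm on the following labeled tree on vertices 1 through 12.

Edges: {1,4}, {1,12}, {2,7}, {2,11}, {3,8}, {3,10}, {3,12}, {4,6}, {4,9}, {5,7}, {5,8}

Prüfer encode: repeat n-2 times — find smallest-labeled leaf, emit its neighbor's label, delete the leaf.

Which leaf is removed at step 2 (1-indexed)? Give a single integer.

Answer: 9

Derivation:
Step 1: current leaves = {6,9,10,11}. Remove leaf 6 (neighbor: 4).
Step 2: current leaves = {9,10,11}. Remove leaf 9 (neighbor: 4).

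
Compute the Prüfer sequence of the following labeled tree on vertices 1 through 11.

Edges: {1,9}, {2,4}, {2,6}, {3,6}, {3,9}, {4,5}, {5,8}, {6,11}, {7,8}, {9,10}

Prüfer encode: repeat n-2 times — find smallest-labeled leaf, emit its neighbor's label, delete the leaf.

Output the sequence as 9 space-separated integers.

Answer: 9 8 5 4 2 6 9 3 6

Derivation:
Step 1: leaves = {1,7,10,11}. Remove smallest leaf 1, emit neighbor 9.
Step 2: leaves = {7,10,11}. Remove smallest leaf 7, emit neighbor 8.
Step 3: leaves = {8,10,11}. Remove smallest leaf 8, emit neighbor 5.
Step 4: leaves = {5,10,11}. Remove smallest leaf 5, emit neighbor 4.
Step 5: leaves = {4,10,11}. Remove smallest leaf 4, emit neighbor 2.
Step 6: leaves = {2,10,11}. Remove smallest leaf 2, emit neighbor 6.
Step 7: leaves = {10,11}. Remove smallest leaf 10, emit neighbor 9.
Step 8: leaves = {9,11}. Remove smallest leaf 9, emit neighbor 3.
Step 9: leaves = {3,11}. Remove smallest leaf 3, emit neighbor 6.
Done: 2 vertices remain (6, 11). Sequence = [9 8 5 4 2 6 9 3 6]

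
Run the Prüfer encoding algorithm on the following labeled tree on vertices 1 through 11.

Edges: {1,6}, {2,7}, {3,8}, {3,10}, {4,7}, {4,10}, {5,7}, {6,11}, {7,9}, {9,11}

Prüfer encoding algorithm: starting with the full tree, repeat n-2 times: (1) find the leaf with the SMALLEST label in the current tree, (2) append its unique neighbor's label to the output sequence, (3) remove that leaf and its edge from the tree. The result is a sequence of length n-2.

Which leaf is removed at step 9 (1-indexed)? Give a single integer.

Step 1: current leaves = {1,2,5,8}. Remove leaf 1 (neighbor: 6).
Step 2: current leaves = {2,5,6,8}. Remove leaf 2 (neighbor: 7).
Step 3: current leaves = {5,6,8}. Remove leaf 5 (neighbor: 7).
Step 4: current leaves = {6,8}. Remove leaf 6 (neighbor: 11).
Step 5: current leaves = {8,11}. Remove leaf 8 (neighbor: 3).
Step 6: current leaves = {3,11}. Remove leaf 3 (neighbor: 10).
Step 7: current leaves = {10,11}. Remove leaf 10 (neighbor: 4).
Step 8: current leaves = {4,11}. Remove leaf 4 (neighbor: 7).
Step 9: current leaves = {7,11}. Remove leaf 7 (neighbor: 9).

Answer: 7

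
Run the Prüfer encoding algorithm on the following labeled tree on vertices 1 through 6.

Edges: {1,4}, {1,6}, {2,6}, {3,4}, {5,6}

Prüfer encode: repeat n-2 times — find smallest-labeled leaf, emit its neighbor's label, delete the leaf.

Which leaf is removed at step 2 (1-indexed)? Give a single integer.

Answer: 3

Derivation:
Step 1: current leaves = {2,3,5}. Remove leaf 2 (neighbor: 6).
Step 2: current leaves = {3,5}. Remove leaf 3 (neighbor: 4).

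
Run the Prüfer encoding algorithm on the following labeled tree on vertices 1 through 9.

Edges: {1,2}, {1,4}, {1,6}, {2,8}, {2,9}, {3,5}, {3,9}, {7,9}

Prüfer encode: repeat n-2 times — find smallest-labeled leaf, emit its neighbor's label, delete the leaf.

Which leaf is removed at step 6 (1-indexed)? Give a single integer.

Step 1: current leaves = {4,5,6,7,8}. Remove leaf 4 (neighbor: 1).
Step 2: current leaves = {5,6,7,8}. Remove leaf 5 (neighbor: 3).
Step 3: current leaves = {3,6,7,8}. Remove leaf 3 (neighbor: 9).
Step 4: current leaves = {6,7,8}. Remove leaf 6 (neighbor: 1).
Step 5: current leaves = {1,7,8}. Remove leaf 1 (neighbor: 2).
Step 6: current leaves = {7,8}. Remove leaf 7 (neighbor: 9).

Answer: 7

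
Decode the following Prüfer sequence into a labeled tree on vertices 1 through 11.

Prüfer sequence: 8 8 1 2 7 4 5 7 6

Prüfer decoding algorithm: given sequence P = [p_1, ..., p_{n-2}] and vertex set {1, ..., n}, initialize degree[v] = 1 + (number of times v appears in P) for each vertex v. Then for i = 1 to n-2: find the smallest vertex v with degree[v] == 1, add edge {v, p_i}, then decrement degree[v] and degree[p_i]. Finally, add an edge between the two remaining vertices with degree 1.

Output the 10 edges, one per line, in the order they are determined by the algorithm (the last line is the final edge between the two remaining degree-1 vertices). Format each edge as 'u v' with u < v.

Initial degrees: {1:2, 2:2, 3:1, 4:2, 5:2, 6:2, 7:3, 8:3, 9:1, 10:1, 11:1}
Step 1: smallest deg-1 vertex = 3, p_1 = 8. Add edge {3,8}. Now deg[3]=0, deg[8]=2.
Step 2: smallest deg-1 vertex = 9, p_2 = 8. Add edge {8,9}. Now deg[9]=0, deg[8]=1.
Step 3: smallest deg-1 vertex = 8, p_3 = 1. Add edge {1,8}. Now deg[8]=0, deg[1]=1.
Step 4: smallest deg-1 vertex = 1, p_4 = 2. Add edge {1,2}. Now deg[1]=0, deg[2]=1.
Step 5: smallest deg-1 vertex = 2, p_5 = 7. Add edge {2,7}. Now deg[2]=0, deg[7]=2.
Step 6: smallest deg-1 vertex = 10, p_6 = 4. Add edge {4,10}. Now deg[10]=0, deg[4]=1.
Step 7: smallest deg-1 vertex = 4, p_7 = 5. Add edge {4,5}. Now deg[4]=0, deg[5]=1.
Step 8: smallest deg-1 vertex = 5, p_8 = 7. Add edge {5,7}. Now deg[5]=0, deg[7]=1.
Step 9: smallest deg-1 vertex = 7, p_9 = 6. Add edge {6,7}. Now deg[7]=0, deg[6]=1.
Final: two remaining deg-1 vertices are 6, 11. Add edge {6,11}.

Answer: 3 8
8 9
1 8
1 2
2 7
4 10
4 5
5 7
6 7
6 11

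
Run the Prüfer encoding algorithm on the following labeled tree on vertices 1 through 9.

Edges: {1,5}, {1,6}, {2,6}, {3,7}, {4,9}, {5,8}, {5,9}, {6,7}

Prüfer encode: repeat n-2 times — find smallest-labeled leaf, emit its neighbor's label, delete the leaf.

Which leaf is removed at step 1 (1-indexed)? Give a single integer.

Answer: 2

Derivation:
Step 1: current leaves = {2,3,4,8}. Remove leaf 2 (neighbor: 6).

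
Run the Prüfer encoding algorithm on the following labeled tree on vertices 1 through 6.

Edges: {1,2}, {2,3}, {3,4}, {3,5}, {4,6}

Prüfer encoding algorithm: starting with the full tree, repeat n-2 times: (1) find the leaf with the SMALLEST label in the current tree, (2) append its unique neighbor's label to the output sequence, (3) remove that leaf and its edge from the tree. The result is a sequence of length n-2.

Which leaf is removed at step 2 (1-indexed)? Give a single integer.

Step 1: current leaves = {1,5,6}. Remove leaf 1 (neighbor: 2).
Step 2: current leaves = {2,5,6}. Remove leaf 2 (neighbor: 3).

Answer: 2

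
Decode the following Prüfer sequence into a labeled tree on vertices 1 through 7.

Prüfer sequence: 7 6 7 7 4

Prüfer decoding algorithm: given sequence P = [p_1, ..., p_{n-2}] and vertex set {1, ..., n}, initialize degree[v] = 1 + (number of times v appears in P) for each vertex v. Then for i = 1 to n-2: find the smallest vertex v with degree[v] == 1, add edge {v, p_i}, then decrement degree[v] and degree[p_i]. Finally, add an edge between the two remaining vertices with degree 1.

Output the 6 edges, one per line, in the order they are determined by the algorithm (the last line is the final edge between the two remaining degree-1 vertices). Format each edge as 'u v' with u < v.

Initial degrees: {1:1, 2:1, 3:1, 4:2, 5:1, 6:2, 7:4}
Step 1: smallest deg-1 vertex = 1, p_1 = 7. Add edge {1,7}. Now deg[1]=0, deg[7]=3.
Step 2: smallest deg-1 vertex = 2, p_2 = 6. Add edge {2,6}. Now deg[2]=0, deg[6]=1.
Step 3: smallest deg-1 vertex = 3, p_3 = 7. Add edge {3,7}. Now deg[3]=0, deg[7]=2.
Step 4: smallest deg-1 vertex = 5, p_4 = 7. Add edge {5,7}. Now deg[5]=0, deg[7]=1.
Step 5: smallest deg-1 vertex = 6, p_5 = 4. Add edge {4,6}. Now deg[6]=0, deg[4]=1.
Final: two remaining deg-1 vertices are 4, 7. Add edge {4,7}.

Answer: 1 7
2 6
3 7
5 7
4 6
4 7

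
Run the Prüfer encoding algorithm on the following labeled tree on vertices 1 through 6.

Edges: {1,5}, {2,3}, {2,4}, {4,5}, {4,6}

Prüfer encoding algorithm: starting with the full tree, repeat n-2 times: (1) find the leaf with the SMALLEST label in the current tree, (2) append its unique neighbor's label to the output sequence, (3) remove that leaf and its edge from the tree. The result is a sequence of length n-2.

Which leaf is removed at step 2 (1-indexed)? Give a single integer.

Step 1: current leaves = {1,3,6}. Remove leaf 1 (neighbor: 5).
Step 2: current leaves = {3,5,6}. Remove leaf 3 (neighbor: 2).

Answer: 3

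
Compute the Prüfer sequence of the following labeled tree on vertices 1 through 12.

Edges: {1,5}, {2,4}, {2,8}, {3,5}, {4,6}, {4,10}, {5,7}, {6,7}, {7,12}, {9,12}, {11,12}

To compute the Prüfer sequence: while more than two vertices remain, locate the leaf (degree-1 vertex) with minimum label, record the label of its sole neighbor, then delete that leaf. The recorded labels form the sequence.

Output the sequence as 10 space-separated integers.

Step 1: leaves = {1,3,8,9,10,11}. Remove smallest leaf 1, emit neighbor 5.
Step 2: leaves = {3,8,9,10,11}. Remove smallest leaf 3, emit neighbor 5.
Step 3: leaves = {5,8,9,10,11}. Remove smallest leaf 5, emit neighbor 7.
Step 4: leaves = {8,9,10,11}. Remove smallest leaf 8, emit neighbor 2.
Step 5: leaves = {2,9,10,11}. Remove smallest leaf 2, emit neighbor 4.
Step 6: leaves = {9,10,11}. Remove smallest leaf 9, emit neighbor 12.
Step 7: leaves = {10,11}. Remove smallest leaf 10, emit neighbor 4.
Step 8: leaves = {4,11}. Remove smallest leaf 4, emit neighbor 6.
Step 9: leaves = {6,11}. Remove smallest leaf 6, emit neighbor 7.
Step 10: leaves = {7,11}. Remove smallest leaf 7, emit neighbor 12.
Done: 2 vertices remain (11, 12). Sequence = [5 5 7 2 4 12 4 6 7 12]

Answer: 5 5 7 2 4 12 4 6 7 12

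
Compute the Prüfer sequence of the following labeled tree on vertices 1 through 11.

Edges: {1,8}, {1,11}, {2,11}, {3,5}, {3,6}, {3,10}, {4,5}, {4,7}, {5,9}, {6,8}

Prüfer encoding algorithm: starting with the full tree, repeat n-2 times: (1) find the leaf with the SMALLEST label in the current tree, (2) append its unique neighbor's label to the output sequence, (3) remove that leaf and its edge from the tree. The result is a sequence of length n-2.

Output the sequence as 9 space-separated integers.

Step 1: leaves = {2,7,9,10}. Remove smallest leaf 2, emit neighbor 11.
Step 2: leaves = {7,9,10,11}. Remove smallest leaf 7, emit neighbor 4.
Step 3: leaves = {4,9,10,11}. Remove smallest leaf 4, emit neighbor 5.
Step 4: leaves = {9,10,11}. Remove smallest leaf 9, emit neighbor 5.
Step 5: leaves = {5,10,11}. Remove smallest leaf 5, emit neighbor 3.
Step 6: leaves = {10,11}. Remove smallest leaf 10, emit neighbor 3.
Step 7: leaves = {3,11}. Remove smallest leaf 3, emit neighbor 6.
Step 8: leaves = {6,11}. Remove smallest leaf 6, emit neighbor 8.
Step 9: leaves = {8,11}. Remove smallest leaf 8, emit neighbor 1.
Done: 2 vertices remain (1, 11). Sequence = [11 4 5 5 3 3 6 8 1]

Answer: 11 4 5 5 3 3 6 8 1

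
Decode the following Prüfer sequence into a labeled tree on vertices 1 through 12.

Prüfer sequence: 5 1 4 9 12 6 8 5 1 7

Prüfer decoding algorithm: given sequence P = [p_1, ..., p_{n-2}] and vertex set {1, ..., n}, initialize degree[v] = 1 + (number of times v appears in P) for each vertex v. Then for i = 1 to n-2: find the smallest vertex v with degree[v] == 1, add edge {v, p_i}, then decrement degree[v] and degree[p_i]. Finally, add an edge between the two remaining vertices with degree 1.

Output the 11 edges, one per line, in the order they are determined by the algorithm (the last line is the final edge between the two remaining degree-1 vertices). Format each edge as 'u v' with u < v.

Initial degrees: {1:3, 2:1, 3:1, 4:2, 5:3, 6:2, 7:2, 8:2, 9:2, 10:1, 11:1, 12:2}
Step 1: smallest deg-1 vertex = 2, p_1 = 5. Add edge {2,5}. Now deg[2]=0, deg[5]=2.
Step 2: smallest deg-1 vertex = 3, p_2 = 1. Add edge {1,3}. Now deg[3]=0, deg[1]=2.
Step 3: smallest deg-1 vertex = 10, p_3 = 4. Add edge {4,10}. Now deg[10]=0, deg[4]=1.
Step 4: smallest deg-1 vertex = 4, p_4 = 9. Add edge {4,9}. Now deg[4]=0, deg[9]=1.
Step 5: smallest deg-1 vertex = 9, p_5 = 12. Add edge {9,12}. Now deg[9]=0, deg[12]=1.
Step 6: smallest deg-1 vertex = 11, p_6 = 6. Add edge {6,11}. Now deg[11]=0, deg[6]=1.
Step 7: smallest deg-1 vertex = 6, p_7 = 8. Add edge {6,8}. Now deg[6]=0, deg[8]=1.
Step 8: smallest deg-1 vertex = 8, p_8 = 5. Add edge {5,8}. Now deg[8]=0, deg[5]=1.
Step 9: smallest deg-1 vertex = 5, p_9 = 1. Add edge {1,5}. Now deg[5]=0, deg[1]=1.
Step 10: smallest deg-1 vertex = 1, p_10 = 7. Add edge {1,7}. Now deg[1]=0, deg[7]=1.
Final: two remaining deg-1 vertices are 7, 12. Add edge {7,12}.

Answer: 2 5
1 3
4 10
4 9
9 12
6 11
6 8
5 8
1 5
1 7
7 12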